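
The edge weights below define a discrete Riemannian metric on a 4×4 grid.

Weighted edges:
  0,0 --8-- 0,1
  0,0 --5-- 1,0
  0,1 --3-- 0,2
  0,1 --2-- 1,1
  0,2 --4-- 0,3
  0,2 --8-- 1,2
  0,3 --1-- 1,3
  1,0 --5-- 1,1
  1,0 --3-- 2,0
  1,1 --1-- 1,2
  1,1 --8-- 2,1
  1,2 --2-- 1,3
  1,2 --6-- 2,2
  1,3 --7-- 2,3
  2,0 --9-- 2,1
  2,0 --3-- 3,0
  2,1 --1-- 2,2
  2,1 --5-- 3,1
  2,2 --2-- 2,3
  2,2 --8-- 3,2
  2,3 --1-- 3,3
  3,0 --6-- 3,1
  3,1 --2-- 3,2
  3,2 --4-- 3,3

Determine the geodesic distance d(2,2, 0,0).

Shortest path: 2,2 → 1,2 → 1,1 → 0,1 → 0,0, total weight = 17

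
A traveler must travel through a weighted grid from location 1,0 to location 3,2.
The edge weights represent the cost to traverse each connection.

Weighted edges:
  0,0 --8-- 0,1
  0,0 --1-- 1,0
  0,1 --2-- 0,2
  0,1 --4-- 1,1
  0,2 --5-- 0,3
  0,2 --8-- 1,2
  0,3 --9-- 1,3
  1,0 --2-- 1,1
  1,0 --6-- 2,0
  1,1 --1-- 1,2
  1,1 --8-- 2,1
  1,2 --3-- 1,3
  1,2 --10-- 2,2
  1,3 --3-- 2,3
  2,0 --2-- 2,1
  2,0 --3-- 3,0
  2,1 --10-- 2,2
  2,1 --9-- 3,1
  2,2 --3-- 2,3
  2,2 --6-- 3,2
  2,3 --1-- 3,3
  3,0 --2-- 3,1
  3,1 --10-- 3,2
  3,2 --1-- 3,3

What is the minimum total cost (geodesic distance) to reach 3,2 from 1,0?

Shortest path: 1,0 → 1,1 → 1,2 → 1,3 → 2,3 → 3,3 → 3,2, total weight = 11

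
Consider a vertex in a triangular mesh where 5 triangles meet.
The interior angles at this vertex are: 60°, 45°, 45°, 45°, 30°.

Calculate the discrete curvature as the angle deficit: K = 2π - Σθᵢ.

Sum of angles = 225°. K = 360° - 225° = 135°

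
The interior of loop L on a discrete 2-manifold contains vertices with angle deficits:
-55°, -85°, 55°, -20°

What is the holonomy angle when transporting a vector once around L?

Holonomy = total enclosed curvature = (-55°) + (-85°) + 55° + (-20°) = -105°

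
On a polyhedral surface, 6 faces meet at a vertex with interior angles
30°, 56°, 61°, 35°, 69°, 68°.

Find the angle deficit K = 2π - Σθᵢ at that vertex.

Sum of angles = 319°. K = 360° - 319° = 41° = 41π/180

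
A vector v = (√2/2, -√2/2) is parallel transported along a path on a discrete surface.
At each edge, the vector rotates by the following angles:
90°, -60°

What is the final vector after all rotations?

Total rotation: 90° + (-60°) = 30°. Final vector: (0.9659, -0.2588)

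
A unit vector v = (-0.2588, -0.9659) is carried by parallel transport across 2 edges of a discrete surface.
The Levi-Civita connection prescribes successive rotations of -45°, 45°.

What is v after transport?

Total rotation: (-45°) + 45° = 0°. Final vector: (-0.2588, -0.9659)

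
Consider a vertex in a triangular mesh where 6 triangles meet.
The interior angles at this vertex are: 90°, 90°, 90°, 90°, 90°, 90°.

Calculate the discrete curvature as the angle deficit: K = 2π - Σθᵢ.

Sum of angles = 540°. K = 360° - 540° = -180°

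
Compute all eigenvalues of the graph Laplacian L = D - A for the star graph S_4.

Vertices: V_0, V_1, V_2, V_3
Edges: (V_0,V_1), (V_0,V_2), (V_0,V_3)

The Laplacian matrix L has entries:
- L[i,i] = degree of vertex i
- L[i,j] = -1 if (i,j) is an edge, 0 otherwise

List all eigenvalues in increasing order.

The star S_4 is the complete bipartite graph K_{1,3} (one hub of degree 3, 3 leaves of degree 1). The Laplacian spectrum of K_{p,q} is 0, p (multiplicity q−1), q (multiplicity p−1), p+q. With p = 1, q = 3: 0 once, 1 with multiplicity 2, and 4 once. (Check: trace L = sum of degrees = 6 = 2·1 + 4.)
Laplacian eigenvalues (increasing order): [0.0, 1.0, 1.0, 4.0]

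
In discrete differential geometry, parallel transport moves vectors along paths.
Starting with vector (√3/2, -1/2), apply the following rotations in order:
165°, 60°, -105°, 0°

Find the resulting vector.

Total rotation: 165° + 60° + (-105°) + 0° = 120°. Final vector: (0, 1)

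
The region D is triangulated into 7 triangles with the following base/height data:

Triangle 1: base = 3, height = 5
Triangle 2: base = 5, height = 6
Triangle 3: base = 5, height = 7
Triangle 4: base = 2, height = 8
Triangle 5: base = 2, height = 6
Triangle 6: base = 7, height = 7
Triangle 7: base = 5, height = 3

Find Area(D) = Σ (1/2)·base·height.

(1/2)×3×5 + (1/2)×5×6 + (1/2)×5×7 + (1/2)×2×8 + (1/2)×2×6 + (1/2)×7×7 + (1/2)×5×3 = 86.0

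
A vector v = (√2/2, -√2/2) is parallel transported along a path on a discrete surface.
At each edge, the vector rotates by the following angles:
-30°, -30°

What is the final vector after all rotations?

Total rotation: (-30°) + (-30°) = -60°. Final vector: (-0.2588, -0.9659)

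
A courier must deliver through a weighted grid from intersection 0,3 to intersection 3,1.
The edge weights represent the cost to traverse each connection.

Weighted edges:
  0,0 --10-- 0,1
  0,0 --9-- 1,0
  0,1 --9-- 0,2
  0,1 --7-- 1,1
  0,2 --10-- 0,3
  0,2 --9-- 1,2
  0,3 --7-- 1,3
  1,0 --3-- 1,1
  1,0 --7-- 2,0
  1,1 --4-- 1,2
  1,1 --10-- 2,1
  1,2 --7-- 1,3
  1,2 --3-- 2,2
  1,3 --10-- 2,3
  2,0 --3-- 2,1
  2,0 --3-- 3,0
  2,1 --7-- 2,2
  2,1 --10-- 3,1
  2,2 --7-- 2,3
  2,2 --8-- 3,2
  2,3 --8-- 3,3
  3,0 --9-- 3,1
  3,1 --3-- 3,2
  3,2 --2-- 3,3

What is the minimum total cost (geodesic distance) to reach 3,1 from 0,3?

Shortest path: 0,3 → 1,3 → 1,2 → 2,2 → 3,2 → 3,1, total weight = 28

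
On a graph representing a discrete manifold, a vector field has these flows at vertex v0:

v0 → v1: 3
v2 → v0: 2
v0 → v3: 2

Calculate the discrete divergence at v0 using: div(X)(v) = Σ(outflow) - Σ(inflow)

Divergence = sum of outgoing flows = 3 + (-2) + 2 = 3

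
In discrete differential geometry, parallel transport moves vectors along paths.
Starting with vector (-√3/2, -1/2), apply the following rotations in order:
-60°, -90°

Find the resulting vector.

Total rotation: (-60°) + (-90°) = -150°. Final vector: (0.5000, 0.8660)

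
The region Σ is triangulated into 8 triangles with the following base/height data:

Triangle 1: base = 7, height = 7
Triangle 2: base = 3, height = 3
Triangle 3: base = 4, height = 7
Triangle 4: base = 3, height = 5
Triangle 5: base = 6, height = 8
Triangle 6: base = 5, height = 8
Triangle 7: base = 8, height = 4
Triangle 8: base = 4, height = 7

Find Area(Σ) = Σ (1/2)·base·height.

(1/2)×7×7 + (1/2)×3×3 + (1/2)×4×7 + (1/2)×3×5 + (1/2)×6×8 + (1/2)×5×8 + (1/2)×8×4 + (1/2)×4×7 = 124.5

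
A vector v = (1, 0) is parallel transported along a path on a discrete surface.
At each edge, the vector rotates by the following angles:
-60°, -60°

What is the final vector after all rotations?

Total rotation: (-60°) + (-60°) = -120°. Final vector: (-0.5000, -0.8660)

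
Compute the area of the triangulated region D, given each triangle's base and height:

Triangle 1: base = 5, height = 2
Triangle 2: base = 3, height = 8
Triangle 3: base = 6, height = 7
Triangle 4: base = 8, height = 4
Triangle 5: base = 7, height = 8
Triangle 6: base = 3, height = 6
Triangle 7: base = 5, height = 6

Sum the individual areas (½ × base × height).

(1/2)×5×2 + (1/2)×3×8 + (1/2)×6×7 + (1/2)×8×4 + (1/2)×7×8 + (1/2)×3×6 + (1/2)×5×6 = 106.0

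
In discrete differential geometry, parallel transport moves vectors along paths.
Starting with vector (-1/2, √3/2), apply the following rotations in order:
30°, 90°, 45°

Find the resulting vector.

Total rotation: 30° + 90° + 45° = 165°. Final vector: (0.2588, -0.9659)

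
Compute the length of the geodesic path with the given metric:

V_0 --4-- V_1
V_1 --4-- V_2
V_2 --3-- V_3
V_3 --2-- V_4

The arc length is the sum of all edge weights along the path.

Arc length = 4 + 4 + 3 + 2 = 13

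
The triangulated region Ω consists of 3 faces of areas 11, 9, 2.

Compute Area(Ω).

11 + 9 + 2 = 22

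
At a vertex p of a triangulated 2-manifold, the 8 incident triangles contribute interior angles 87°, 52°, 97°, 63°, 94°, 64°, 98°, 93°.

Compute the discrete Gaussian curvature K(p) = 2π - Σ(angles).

Sum of angles = 648°. K = 360° - 648° = -288° = -8π/5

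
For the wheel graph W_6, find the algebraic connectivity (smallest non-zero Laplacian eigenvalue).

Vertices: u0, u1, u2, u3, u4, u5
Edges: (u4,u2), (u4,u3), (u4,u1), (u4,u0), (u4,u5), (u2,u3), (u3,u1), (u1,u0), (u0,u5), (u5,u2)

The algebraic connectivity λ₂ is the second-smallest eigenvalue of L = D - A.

The wheel W_6 is the join K_1 ∨ C_5 (a hub joined to every vertex of a cycle of length 5). For a join G ∨ H (G on p vertices, H on q vertices) the Laplacian spectrum is 0, p+q, the eigenvalues of L(G) other than one 0 each shifted by +q, and the eigenvalues of L(H) other than one 0 each shifted by +p. With G = K_1 (p = 1, nothing left after dropping its 0) and H = C_5 (q = 5, eigenvalues 2 − 2cos(2πk/5), k = 0, …, 4; drop k = 0), the spectrum of W_6 is 0, 6, and 1 + (2 − 2cos(2πk/5)) = 3 − 2cos(2πk/5) for k = 1, …, 4:
k=1: 3 − 2cos(2π/5) = 2.382; k=2: 3 − 2cos(4π/5) = 4.618; k=3: 3 − 2cos(6π/5) = 4.618; k=4: 3 − 2cos(8π/5) = 2.382.
Laplacian eigenvalues: [0.0, 2.382, 2.382, 4.618, 4.618, 6.0]. Algebraic connectivity (smallest non-zero eigenvalue) = 2.382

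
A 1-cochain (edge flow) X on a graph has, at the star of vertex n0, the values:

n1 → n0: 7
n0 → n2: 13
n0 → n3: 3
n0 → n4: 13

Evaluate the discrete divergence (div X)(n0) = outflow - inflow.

Divergence = sum of outgoing flows = (-7) + 13 + 3 + 13 = 22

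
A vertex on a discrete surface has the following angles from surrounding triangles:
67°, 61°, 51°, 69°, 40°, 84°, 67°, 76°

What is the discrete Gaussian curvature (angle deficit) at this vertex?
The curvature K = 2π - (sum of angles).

Sum of angles = 515°. K = 360° - 515° = -155° = -31π/36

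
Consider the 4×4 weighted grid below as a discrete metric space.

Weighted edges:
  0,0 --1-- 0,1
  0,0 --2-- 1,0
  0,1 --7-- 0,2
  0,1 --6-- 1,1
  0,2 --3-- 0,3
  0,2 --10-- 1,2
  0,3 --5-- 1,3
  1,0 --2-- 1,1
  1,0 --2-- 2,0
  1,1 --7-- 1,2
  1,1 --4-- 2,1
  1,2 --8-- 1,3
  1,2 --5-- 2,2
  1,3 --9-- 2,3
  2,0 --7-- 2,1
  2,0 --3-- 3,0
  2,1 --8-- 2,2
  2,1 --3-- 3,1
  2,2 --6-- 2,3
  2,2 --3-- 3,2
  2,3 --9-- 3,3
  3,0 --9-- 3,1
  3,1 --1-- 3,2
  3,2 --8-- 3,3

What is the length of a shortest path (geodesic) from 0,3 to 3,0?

Shortest path: 0,3 → 0,2 → 0,1 → 0,0 → 1,0 → 2,0 → 3,0, total weight = 18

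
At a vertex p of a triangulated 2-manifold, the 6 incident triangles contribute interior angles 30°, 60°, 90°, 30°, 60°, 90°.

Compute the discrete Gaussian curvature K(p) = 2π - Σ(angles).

Sum of angles = 360°. K = 360° - 360° = 0°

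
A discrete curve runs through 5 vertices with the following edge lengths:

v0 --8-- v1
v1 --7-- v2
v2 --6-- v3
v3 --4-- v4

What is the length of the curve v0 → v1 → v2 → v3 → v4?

Arc length = 8 + 7 + 6 + 4 = 25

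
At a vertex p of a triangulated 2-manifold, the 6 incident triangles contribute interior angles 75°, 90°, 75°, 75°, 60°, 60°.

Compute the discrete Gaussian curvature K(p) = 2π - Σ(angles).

Sum of angles = 435°. K = 360° - 435° = -75°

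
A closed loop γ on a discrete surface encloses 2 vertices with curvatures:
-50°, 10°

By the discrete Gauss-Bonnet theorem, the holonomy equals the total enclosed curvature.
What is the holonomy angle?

Holonomy = total enclosed curvature = (-50°) + 10° = -40°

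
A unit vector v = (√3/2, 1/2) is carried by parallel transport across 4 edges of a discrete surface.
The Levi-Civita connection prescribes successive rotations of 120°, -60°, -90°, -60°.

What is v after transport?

Total rotation: 120° + (-60°) + (-90°) + (-60°) = -90°. Final vector: (0.5000, -0.8660)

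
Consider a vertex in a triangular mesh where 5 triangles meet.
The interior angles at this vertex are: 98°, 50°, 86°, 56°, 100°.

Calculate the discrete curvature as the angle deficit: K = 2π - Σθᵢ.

Sum of angles = 390°. K = 360° - 390° = -30° = -π/6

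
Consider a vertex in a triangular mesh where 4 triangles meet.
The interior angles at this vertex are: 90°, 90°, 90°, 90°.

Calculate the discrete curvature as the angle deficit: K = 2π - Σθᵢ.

Sum of angles = 360°. K = 360° - 360° = 0° = 0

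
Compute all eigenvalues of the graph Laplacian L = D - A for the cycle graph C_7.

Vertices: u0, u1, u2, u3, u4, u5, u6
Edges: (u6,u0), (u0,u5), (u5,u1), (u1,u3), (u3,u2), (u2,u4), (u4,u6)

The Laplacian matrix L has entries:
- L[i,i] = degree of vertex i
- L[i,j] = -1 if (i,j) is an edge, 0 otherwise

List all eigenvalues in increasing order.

The cycle graph C_n has Laplacian eigenvalues λ_k = 2 − 2cos(2πk/n), k = 0, 1, …, n−1. Here n = 7:
k=0: 2 − 2cos(0) = 0.0; k=1: 2 − 2cos(2π/7) = 0.753; k=2: 2 − 2cos(4π/7) = 2.445; k=3: 2 − 2cos(6π/7) = 3.8019; k=4: 2 − 2cos(8π/7) = 3.8019; k=5: 2 − 2cos(10π/7) = 2.445; k=6: 2 − 2cos(12π/7) = 0.753.
Laplacian eigenvalues (increasing order): [0.0, 0.753, 0.753, 2.445, 2.445, 3.8019, 3.8019]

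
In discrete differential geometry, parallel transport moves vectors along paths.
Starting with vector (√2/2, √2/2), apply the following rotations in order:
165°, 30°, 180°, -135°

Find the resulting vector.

Total rotation: 165° + 30° + 180° + (-135°) = 240° ≡ -120° (mod 360°). Final vector: (0.2588, -0.9659)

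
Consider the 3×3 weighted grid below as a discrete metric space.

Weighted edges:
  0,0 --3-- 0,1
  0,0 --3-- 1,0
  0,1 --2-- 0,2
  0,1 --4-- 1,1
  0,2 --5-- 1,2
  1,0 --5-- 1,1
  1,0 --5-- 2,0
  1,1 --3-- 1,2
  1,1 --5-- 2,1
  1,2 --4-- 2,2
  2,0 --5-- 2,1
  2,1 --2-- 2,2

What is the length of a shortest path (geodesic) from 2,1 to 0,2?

Shortest path: 2,1 → 2,2 → 1,2 → 0,2, total weight = 11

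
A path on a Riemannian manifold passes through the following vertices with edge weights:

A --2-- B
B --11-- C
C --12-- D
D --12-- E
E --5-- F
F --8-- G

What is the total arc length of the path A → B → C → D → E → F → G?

Arc length = 2 + 11 + 12 + 12 + 5 + 8 = 50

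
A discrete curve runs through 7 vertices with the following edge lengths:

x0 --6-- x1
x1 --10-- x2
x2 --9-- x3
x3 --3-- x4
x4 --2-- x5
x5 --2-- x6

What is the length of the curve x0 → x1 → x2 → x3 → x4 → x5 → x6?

Arc length = 6 + 10 + 9 + 3 + 2 + 2 = 32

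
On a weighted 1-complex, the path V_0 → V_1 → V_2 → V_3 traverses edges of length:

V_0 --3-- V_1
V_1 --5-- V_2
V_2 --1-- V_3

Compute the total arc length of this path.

Arc length = 3 + 5 + 1 = 9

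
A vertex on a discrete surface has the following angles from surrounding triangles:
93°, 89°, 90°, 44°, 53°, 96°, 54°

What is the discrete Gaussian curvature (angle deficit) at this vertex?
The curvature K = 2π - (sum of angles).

Sum of angles = 519°. K = 360° - 519° = -159° = -53π/60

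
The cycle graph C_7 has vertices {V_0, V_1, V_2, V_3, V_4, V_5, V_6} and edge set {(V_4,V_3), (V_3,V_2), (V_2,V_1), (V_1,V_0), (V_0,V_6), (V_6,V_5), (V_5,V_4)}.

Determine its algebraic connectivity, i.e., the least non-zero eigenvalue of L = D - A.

The cycle graph C_n has Laplacian eigenvalues λ_k = 2 − 2cos(2πk/n), k = 0, 1, …, n−1. Here n = 7:
k=0: 2 − 2cos(0) = 0.0; k=1: 2 − 2cos(2π/7) = 0.753; k=2: 2 − 2cos(4π/7) = 2.445; k=3: 2 − 2cos(6π/7) = 3.8019; k=4: 2 − 2cos(8π/7) = 3.8019; k=5: 2 − 2cos(10π/7) = 2.445; k=6: 2 − 2cos(12π/7) = 0.753.
Laplacian eigenvalues: [0.0, 0.753, 0.753, 2.445, 2.445, 3.8019, 3.8019]. Algebraic connectivity (smallest non-zero eigenvalue) = 0.753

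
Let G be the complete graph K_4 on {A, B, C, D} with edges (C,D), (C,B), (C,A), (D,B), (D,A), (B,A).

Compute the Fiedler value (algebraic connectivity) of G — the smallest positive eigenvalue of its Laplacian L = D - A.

For the complete graph K_n, L = nI − J (J = all-ones matrix). J has eigenvalues n (once, eigenvector 𝟙) and 0 (multiplicity n−1), so L has eigenvalues 0 (once) and n (multiplicity n−1). Here n = 4: eigenvalue 0 once and 4 with multiplicity 3.
Laplacian eigenvalues: [0.0, 4.0, 4.0, 4.0]. Algebraic connectivity (smallest non-zero eigenvalue) = 4.0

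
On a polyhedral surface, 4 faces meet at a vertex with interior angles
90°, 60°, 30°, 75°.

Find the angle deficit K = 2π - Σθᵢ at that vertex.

Sum of angles = 255°. K = 360° - 255° = 105°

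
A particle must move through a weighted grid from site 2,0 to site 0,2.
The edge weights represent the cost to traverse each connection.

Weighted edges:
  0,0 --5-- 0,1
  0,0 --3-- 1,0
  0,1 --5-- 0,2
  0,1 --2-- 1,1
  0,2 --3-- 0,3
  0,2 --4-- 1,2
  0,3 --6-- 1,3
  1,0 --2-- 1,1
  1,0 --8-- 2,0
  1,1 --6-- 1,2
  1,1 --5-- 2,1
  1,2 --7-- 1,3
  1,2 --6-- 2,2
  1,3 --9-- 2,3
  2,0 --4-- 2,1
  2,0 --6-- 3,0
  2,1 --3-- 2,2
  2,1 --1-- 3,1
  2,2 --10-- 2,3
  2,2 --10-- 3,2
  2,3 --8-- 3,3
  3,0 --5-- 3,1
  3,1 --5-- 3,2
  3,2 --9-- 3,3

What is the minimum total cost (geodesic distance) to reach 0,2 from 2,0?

Shortest path: 2,0 → 2,1 → 1,1 → 0,1 → 0,2, total weight = 16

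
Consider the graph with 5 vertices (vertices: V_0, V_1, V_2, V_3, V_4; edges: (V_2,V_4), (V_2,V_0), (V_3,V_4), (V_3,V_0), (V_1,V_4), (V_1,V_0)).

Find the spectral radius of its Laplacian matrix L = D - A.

Degrees: deg(V_0) = 3, deg(V_1) = 2, deg(V_2) = 2, deg(V_3) = 2, deg(V_4) = 3.
L = D − A with rows/columns ordered (V_0, V_1, V_2, V_3, V_4):
  [ 3, -1, -1, -1,  0]
  [-1,  2,  0,  0, -1]
  [-1,  0,  2,  0, -1]
  [-1,  0,  0,  2, -1]
  [ 0, -1, -1, -1,  3]
Characteristic polynomial: det(λI − L) = λ(λ − 2)²(λ − 3)(λ − 5).
Roots: λ = 0; (λ − 2) = 0 ⇒ λ = 2 (multiplicity 2); (λ − 3) = 0 ⇒ λ = 3; (λ − 5) = 0 ⇒ λ = 5.
(Check: the roots sum (with multiplicity) to 12, matching trace L = Σdeg = 2·6 = 12.)
Laplacian eigenvalues: [0.0, 2.0, 2.0, 3.0, 5.0]. Largest eigenvalue (spectral radius) = 5.0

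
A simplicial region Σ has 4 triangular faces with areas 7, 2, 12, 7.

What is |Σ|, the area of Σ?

7 + 2 + 12 + 7 = 28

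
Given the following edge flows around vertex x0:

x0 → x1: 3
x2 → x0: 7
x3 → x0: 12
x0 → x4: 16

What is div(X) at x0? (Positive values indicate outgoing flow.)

Divergence = sum of outgoing flows = 3 + (-7) + (-12) + 16 = 0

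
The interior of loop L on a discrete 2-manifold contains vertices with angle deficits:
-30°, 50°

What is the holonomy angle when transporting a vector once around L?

Holonomy = total enclosed curvature = (-30°) + 50° = 20°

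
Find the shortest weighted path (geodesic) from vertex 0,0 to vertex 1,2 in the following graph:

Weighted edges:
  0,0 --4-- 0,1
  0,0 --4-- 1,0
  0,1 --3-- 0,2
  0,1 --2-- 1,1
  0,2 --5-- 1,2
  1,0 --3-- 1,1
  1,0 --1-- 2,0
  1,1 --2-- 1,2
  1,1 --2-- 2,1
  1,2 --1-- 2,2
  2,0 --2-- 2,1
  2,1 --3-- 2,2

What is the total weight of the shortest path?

Shortest path: 0,0 → 0,1 → 1,1 → 1,2, total weight = 8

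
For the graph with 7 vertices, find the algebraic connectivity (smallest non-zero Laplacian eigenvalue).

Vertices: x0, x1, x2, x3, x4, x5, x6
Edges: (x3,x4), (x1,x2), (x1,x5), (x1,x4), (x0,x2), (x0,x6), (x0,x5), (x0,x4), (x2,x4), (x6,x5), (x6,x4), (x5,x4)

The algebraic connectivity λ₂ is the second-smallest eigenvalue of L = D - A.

Degrees: deg(x0) = 4, deg(x1) = 3, deg(x2) = 3, deg(x3) = 1, deg(x4) = 6, deg(x5) = 4, deg(x6) = 3.
L = D − A with rows/columns ordered (x0, x1, x2, x3, x4, x5, x6):
  [ 4,  0, -1,  0, -1, -1, -1]
  [ 0,  3, -1,  0, -1, -1,  0]
  [-1, -1,  3,  0, -1,  0,  0]
  [ 0,  0,  0,  1, -1,  0,  0]
  [-1, -1, -1, -1,  6, -1, -1]
  [-1, -1,  0,  0, -1,  4, -1]
  [-1,  0,  0,  0, -1, -1,  3]
Characteristic polynomial: det(λI − L) = λ(λ − 1)(λ² − 7λ + 11)(λ² − 9λ + 19)(λ − 7).
Roots: λ = 0; (λ − 1) = 0 ⇒ λ = 1; (λ² − 7λ + 11) = 0 ⇒ λ = (7 ± √5)/2 ≈ 2.382, 4.618; (λ² − 9λ + 19) = 0 ⇒ λ = (9 ± √5)/2 ≈ 3.382, 5.618; (λ − 7) = 0 ⇒ λ = 7.
(Check: the roots sum (with multiplicity) to 24, matching trace L = Σdeg = 2·12 = 24.)
Laplacian eigenvalues: [0.0, 1.0, 2.382, 3.382, 4.618, 5.618, 7.0]. Algebraic connectivity (smallest non-zero eigenvalue) = 1.0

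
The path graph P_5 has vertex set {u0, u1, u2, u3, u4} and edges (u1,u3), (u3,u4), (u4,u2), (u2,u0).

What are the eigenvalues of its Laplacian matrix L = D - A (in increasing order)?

The path graph P_n has Laplacian eigenvalues λ_k = 2 − 2cos(kπ/n), k = 0, 1, …, n−1. Here n = 5:
k=0: 2 − 2cos(0) = 0.0; k=1: 2 − 2cos(π/5) = 0.382; k=2: 2 − 2cos(2π/5) = 1.382; k=3: 2 − 2cos(3π/5) = 2.618; k=4: 2 − 2cos(4π/5) = 3.618.
Laplacian eigenvalues (increasing order): [0.0, 0.382, 1.382, 2.618, 3.618]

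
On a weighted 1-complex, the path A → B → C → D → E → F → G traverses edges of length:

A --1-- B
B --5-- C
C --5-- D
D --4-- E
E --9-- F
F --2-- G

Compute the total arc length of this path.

Arc length = 1 + 5 + 5 + 4 + 9 + 2 = 26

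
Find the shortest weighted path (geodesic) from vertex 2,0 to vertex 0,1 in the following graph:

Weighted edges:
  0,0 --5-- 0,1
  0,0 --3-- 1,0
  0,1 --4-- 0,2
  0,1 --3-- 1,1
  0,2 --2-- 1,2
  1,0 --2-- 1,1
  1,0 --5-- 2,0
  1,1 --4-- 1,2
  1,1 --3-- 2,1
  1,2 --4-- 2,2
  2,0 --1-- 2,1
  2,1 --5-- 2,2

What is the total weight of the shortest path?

Shortest path: 2,0 → 2,1 → 1,1 → 0,1, total weight = 7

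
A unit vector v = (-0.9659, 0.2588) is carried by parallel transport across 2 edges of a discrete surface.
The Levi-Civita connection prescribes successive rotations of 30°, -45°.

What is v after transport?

Total rotation: 30° + (-45°) = -15°. Final vector: (-0.8660, 0.5000)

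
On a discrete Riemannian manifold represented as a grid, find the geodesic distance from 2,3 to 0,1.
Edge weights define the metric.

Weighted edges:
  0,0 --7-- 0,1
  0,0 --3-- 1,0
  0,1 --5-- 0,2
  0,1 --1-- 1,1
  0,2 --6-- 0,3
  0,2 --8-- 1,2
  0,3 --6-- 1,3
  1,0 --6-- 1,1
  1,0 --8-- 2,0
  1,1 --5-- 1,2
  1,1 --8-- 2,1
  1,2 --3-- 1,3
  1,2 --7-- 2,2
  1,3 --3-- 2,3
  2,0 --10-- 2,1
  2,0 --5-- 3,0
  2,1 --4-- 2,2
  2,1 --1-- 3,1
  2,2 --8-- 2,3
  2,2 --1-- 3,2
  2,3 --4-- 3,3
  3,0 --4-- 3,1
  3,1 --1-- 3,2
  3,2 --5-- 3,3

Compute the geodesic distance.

Shortest path: 2,3 → 1,3 → 1,2 → 1,1 → 0,1, total weight = 12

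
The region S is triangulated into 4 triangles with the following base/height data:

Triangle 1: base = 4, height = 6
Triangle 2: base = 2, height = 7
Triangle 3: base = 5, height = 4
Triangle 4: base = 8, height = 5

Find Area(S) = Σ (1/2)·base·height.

(1/2)×4×6 + (1/2)×2×7 + (1/2)×5×4 + (1/2)×8×5 = 49.0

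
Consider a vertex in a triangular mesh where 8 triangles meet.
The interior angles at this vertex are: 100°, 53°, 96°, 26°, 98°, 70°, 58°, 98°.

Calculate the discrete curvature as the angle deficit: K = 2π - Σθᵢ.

Sum of angles = 599°. K = 360° - 599° = -239° = -239π/180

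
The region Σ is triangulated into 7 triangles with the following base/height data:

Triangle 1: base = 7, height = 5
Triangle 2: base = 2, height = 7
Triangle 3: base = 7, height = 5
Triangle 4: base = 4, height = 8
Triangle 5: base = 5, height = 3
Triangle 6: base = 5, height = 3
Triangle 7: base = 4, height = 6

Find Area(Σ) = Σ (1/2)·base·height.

(1/2)×7×5 + (1/2)×2×7 + (1/2)×7×5 + (1/2)×4×8 + (1/2)×5×3 + (1/2)×5×3 + (1/2)×4×6 = 85.0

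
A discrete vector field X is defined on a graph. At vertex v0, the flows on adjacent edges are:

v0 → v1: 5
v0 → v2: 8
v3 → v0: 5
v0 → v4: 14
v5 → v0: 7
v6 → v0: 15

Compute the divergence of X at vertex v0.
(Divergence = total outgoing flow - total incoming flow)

Divergence = sum of outgoing flows = 5 + 8 + (-5) + 14 + (-7) + (-15) = 0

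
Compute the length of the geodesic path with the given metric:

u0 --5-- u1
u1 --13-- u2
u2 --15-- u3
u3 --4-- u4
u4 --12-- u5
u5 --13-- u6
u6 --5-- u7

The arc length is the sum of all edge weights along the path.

Arc length = 5 + 13 + 15 + 4 + 12 + 13 + 5 = 67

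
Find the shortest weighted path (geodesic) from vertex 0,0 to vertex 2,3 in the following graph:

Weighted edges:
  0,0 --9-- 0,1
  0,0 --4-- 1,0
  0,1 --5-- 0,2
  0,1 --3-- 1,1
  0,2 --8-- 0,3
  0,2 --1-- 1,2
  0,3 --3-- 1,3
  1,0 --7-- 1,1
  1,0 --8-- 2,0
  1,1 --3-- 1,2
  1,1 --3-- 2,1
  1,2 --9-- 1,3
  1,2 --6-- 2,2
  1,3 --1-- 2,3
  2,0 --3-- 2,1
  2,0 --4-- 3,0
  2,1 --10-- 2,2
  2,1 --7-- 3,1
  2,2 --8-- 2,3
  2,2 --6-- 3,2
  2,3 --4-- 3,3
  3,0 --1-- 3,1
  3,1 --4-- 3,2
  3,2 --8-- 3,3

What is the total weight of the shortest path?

Shortest path: 0,0 → 1,0 → 1,1 → 1,2 → 1,3 → 2,3, total weight = 24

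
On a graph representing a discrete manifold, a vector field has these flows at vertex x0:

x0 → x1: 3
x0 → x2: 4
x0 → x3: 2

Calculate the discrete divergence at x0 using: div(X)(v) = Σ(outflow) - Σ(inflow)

Divergence = sum of outgoing flows = 3 + 4 + 2 = 9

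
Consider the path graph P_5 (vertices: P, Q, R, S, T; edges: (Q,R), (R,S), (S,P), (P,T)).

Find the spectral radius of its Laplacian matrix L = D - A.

The path graph P_n has Laplacian eigenvalues λ_k = 2 − 2cos(kπ/n), k = 0, 1, …, n−1. Here n = 5:
k=0: 2 − 2cos(0) = 0.0; k=1: 2 − 2cos(π/5) = 0.382; k=2: 2 − 2cos(2π/5) = 1.382; k=3: 2 − 2cos(3π/5) = 2.618; k=4: 2 − 2cos(4π/5) = 3.618.
Laplacian eigenvalues: [0.0, 0.382, 1.382, 2.618, 3.618]. Largest eigenvalue (spectral radius) = 3.618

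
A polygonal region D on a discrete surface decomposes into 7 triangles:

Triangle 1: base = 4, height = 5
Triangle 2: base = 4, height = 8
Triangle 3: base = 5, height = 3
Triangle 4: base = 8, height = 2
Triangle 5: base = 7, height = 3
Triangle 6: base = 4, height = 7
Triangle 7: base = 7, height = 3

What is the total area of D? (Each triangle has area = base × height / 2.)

(1/2)×4×5 + (1/2)×4×8 + (1/2)×5×3 + (1/2)×8×2 + (1/2)×7×3 + (1/2)×4×7 + (1/2)×7×3 = 76.5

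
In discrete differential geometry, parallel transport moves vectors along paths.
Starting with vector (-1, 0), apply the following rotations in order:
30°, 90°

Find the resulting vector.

Total rotation: 30° + 90° = 120°. Final vector: (0.5000, -0.8660)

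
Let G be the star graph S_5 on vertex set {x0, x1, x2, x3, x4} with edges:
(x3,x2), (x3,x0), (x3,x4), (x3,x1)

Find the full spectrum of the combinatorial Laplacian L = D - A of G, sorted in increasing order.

The star S_5 is the complete bipartite graph K_{1,4} (one hub of degree 4, 4 leaves of degree 1). The Laplacian spectrum of K_{p,q} is 0, p (multiplicity q−1), q (multiplicity p−1), p+q. With p = 1, q = 4: 0 once, 1 with multiplicity 3, and 5 once. (Check: trace L = sum of degrees = 8 = 3·1 + 5.)
Laplacian eigenvalues (increasing order): [0.0, 1.0, 1.0, 1.0, 5.0]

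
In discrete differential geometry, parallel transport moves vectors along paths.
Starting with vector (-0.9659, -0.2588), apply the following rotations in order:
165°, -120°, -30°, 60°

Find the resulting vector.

Total rotation: 165° + (-120°) + (-30°) + 60° = 75°. Final vector: (0, -1)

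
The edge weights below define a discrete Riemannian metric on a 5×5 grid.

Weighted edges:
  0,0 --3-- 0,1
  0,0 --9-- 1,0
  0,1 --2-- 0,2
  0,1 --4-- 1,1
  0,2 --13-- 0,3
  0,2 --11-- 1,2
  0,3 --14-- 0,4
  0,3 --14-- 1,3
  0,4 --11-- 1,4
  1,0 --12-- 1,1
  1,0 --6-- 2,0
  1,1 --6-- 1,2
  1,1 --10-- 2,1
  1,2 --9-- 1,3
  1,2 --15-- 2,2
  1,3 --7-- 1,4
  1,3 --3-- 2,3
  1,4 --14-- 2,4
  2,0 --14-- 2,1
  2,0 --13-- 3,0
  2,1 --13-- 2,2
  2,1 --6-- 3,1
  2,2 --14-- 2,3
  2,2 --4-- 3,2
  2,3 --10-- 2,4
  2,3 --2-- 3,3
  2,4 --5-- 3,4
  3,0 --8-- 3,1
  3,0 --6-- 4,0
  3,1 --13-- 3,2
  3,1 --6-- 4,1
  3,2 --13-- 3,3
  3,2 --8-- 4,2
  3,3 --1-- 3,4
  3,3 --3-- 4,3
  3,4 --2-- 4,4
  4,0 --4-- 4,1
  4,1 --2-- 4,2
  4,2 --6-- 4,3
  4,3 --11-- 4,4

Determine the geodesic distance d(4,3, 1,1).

Shortest path: 4,3 → 3,3 → 2,3 → 1,3 → 1,2 → 1,1, total weight = 23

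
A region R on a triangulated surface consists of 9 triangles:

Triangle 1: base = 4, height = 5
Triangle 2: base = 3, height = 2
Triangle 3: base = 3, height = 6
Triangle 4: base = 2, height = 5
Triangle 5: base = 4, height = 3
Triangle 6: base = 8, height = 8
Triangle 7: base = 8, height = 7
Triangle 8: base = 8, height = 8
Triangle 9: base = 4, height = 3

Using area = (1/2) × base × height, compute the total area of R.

(1/2)×4×5 + (1/2)×3×2 + (1/2)×3×6 + (1/2)×2×5 + (1/2)×4×3 + (1/2)×8×8 + (1/2)×8×7 + (1/2)×8×8 + (1/2)×4×3 = 131.0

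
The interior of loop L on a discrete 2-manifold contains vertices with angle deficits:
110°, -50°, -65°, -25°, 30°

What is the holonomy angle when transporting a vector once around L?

Holonomy = total enclosed curvature = 110° + (-50°) + (-65°) + (-25°) + 30° = 0°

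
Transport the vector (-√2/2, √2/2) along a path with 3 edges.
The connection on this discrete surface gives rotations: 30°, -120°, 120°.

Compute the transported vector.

Total rotation: 30° + (-120°) + 120° = 30°. Final vector: (-0.9659, 0.2588)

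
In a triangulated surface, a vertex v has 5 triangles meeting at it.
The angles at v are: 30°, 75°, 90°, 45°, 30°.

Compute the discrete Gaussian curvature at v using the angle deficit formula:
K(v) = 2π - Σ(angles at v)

Sum of angles = 270°. K = 360° - 270° = 90° = π/2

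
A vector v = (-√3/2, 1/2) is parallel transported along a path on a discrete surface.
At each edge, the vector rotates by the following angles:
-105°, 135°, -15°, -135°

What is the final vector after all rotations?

Total rotation: (-105°) + 135° + (-15°) + (-135°) = -120°. Final vector: (0.8660, 0.5000)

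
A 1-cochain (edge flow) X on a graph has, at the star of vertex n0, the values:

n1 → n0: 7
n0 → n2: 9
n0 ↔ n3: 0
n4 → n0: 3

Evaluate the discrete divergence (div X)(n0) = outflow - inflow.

Divergence = sum of outgoing flows = (-7) + 9 + 0 + (-3) = -1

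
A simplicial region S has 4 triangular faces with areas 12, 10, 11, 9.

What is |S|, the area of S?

12 + 10 + 11 + 9 = 42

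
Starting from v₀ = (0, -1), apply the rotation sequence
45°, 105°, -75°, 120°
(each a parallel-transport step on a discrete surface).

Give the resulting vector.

Total rotation: 45° + 105° + (-75°) + 120° = 195° ≡ -165° (mod 360°). Final vector: (-0.2588, 0.9659)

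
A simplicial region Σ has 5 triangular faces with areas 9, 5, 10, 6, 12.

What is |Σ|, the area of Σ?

9 + 5 + 10 + 6 + 12 = 42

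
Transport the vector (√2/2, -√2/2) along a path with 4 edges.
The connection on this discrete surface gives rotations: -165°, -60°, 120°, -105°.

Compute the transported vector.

Total rotation: (-165°) + (-60°) + 120° + (-105°) = -210° ≡ 150° (mod 360°). Final vector: (-0.2588, 0.9659)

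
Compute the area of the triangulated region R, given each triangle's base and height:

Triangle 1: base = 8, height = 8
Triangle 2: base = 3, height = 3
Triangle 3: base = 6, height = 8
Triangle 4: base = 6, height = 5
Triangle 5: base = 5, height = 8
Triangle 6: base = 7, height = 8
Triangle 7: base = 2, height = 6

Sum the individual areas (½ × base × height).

(1/2)×8×8 + (1/2)×3×3 + (1/2)×6×8 + (1/2)×6×5 + (1/2)×5×8 + (1/2)×7×8 + (1/2)×2×6 = 129.5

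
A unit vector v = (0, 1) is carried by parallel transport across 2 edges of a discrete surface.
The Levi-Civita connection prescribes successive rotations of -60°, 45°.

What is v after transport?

Total rotation: (-60°) + 45° = -15°. Final vector: (0.2588, 0.9659)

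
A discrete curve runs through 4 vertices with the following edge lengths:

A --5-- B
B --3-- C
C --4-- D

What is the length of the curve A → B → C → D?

Arc length = 5 + 3 + 4 = 12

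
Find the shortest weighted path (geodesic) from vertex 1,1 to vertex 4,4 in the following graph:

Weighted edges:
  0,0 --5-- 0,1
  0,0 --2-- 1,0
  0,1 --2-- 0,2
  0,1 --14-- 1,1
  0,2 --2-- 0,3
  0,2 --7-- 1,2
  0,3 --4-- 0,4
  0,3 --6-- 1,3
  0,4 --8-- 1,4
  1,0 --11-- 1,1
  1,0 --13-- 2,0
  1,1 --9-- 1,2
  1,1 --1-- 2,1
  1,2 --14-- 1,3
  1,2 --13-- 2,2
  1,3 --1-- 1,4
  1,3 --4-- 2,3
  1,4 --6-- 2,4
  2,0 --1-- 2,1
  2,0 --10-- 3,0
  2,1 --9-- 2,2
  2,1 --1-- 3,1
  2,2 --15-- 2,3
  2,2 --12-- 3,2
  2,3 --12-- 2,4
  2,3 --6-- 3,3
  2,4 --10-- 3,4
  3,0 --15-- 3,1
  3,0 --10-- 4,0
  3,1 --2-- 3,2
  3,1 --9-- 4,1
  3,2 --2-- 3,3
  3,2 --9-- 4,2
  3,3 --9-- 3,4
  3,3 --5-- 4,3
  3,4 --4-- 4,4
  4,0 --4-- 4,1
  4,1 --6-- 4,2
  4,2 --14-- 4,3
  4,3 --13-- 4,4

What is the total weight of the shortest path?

Shortest path: 1,1 → 2,1 → 3,1 → 3,2 → 3,3 → 3,4 → 4,4, total weight = 19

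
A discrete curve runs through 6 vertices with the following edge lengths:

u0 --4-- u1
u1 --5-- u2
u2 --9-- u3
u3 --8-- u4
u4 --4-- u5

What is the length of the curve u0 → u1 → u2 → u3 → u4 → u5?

Arc length = 4 + 5 + 9 + 8 + 4 = 30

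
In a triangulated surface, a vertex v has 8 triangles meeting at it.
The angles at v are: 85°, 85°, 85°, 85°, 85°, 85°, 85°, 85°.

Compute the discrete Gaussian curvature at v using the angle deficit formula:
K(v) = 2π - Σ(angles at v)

Sum of angles = 680°. K = 360° - 680° = -320°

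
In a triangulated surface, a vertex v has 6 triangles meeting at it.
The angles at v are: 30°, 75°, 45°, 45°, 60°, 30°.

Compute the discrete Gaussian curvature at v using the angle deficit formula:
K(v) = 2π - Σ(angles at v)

Sum of angles = 285°. K = 360° - 285° = 75° = 5π/12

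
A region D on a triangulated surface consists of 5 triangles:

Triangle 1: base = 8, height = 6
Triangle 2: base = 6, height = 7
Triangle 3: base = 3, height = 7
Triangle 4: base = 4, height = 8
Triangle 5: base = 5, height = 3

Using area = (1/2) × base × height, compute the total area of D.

(1/2)×8×6 + (1/2)×6×7 + (1/2)×3×7 + (1/2)×4×8 + (1/2)×5×3 = 79.0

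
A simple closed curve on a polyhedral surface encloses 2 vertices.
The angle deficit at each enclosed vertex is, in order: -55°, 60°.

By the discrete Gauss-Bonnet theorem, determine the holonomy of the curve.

Holonomy = total enclosed curvature = (-55°) + 60° = 5°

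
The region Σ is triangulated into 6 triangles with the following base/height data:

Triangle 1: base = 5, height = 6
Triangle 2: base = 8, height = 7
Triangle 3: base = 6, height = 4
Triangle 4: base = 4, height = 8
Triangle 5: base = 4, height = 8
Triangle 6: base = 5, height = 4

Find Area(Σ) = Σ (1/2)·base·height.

(1/2)×5×6 + (1/2)×8×7 + (1/2)×6×4 + (1/2)×4×8 + (1/2)×4×8 + (1/2)×5×4 = 97.0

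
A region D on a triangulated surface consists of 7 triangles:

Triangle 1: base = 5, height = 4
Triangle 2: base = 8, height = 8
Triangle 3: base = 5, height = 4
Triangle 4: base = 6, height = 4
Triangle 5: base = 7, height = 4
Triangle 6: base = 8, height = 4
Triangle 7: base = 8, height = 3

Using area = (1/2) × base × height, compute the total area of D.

(1/2)×5×4 + (1/2)×8×8 + (1/2)×5×4 + (1/2)×6×4 + (1/2)×7×4 + (1/2)×8×4 + (1/2)×8×3 = 106.0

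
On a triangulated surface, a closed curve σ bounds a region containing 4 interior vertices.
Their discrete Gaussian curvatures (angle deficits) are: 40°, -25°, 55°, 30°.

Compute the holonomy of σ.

Holonomy = total enclosed curvature = 40° + (-25°) + 55° + 30° = 100°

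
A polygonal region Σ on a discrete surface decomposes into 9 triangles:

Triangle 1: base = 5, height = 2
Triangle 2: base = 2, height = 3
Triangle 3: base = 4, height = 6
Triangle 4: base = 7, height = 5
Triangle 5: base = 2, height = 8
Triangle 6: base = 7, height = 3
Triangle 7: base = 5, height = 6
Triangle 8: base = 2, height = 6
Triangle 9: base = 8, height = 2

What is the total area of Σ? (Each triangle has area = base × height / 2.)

(1/2)×5×2 + (1/2)×2×3 + (1/2)×4×6 + (1/2)×7×5 + (1/2)×2×8 + (1/2)×7×3 + (1/2)×5×6 + (1/2)×2×6 + (1/2)×8×2 = 85.0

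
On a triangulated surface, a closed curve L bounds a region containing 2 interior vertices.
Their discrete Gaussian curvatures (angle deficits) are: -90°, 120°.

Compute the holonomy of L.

Holonomy = total enclosed curvature = (-90°) + 120° = 30°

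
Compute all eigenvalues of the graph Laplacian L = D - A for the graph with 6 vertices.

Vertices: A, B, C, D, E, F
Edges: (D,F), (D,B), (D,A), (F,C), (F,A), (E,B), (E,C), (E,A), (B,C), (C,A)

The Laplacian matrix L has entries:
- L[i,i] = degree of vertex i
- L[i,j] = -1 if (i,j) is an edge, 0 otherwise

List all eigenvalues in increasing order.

Degrees: deg(A) = 4, deg(B) = 3, deg(C) = 4, deg(D) = 3, deg(E) = 3, deg(F) = 3.
L = D − A with rows/columns ordered (A, B, C, D, E, F):
  [ 4,  0, -1, -1, -1, -1]
  [ 0,  3, -1, -1, -1,  0]
  [-1, -1,  4,  0, -1, -1]
  [-1, -1,  0,  3,  0, -1]
  [-1, -1, -1,  0,  3,  0]
  [-1,  0, -1, -1,  0,  3]
Characteristic polynomial: det(λI − L) = λ(λ² − 8λ + 13)(λ − 3)(λ − 4)(λ − 5).
Roots: λ = 0; (λ² − 8λ + 13) = 0 ⇒ λ = 4 ± √3 ≈ 2.2679, 5.7321; (λ − 3) = 0 ⇒ λ = 3; (λ − 4) = 0 ⇒ λ = 4; (λ − 5) = 0 ⇒ λ = 5.
(Check: the roots sum (with multiplicity) to 20, matching trace L = Σdeg = 2·10 = 20.)
Laplacian eigenvalues (increasing order): [0.0, 2.2679, 3.0, 4.0, 5.0, 5.7321]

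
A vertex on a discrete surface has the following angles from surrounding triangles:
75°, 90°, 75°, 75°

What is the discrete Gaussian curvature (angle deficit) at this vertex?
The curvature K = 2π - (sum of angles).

Sum of angles = 315°. K = 360° - 315° = 45° = π/4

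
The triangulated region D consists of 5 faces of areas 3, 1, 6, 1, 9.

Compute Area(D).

3 + 1 + 6 + 1 + 9 = 20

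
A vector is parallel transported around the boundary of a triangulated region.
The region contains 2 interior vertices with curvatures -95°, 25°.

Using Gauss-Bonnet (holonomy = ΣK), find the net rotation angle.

Holonomy = total enclosed curvature = (-95°) + 25° = -70°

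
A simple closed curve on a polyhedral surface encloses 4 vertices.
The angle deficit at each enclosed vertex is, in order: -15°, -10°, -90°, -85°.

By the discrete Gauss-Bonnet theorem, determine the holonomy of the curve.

Holonomy = total enclosed curvature = (-15°) + (-10°) + (-90°) + (-85°) = -200°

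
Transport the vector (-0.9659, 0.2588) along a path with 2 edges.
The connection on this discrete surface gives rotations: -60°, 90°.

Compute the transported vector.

Total rotation: (-60°) + 90° = 30°. Final vector: (-0.9659, -0.2588)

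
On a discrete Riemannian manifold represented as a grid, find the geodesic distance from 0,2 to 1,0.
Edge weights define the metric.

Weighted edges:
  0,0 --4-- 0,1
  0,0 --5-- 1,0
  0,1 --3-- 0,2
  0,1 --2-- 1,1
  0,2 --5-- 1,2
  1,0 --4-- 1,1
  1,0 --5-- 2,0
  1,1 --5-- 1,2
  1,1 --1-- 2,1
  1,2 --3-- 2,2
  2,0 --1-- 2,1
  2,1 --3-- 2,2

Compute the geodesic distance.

Shortest path: 0,2 → 0,1 → 1,1 → 1,0, total weight = 9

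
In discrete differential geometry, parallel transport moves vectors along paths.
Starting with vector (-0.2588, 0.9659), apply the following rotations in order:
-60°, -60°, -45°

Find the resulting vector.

Total rotation: (-60°) + (-60°) + (-45°) = -165°. Final vector: (0.5000, -0.8660)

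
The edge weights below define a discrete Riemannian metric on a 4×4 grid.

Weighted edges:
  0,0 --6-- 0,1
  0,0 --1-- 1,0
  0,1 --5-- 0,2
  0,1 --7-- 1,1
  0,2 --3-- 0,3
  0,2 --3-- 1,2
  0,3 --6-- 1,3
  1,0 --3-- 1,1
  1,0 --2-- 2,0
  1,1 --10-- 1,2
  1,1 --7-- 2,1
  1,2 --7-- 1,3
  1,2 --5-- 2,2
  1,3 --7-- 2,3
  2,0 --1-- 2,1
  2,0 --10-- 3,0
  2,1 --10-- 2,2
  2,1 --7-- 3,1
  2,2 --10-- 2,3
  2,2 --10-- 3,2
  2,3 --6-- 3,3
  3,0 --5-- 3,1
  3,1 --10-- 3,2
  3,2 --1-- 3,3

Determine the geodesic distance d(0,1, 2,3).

Shortest path: 0,1 → 0,2 → 0,3 → 1,3 → 2,3, total weight = 21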